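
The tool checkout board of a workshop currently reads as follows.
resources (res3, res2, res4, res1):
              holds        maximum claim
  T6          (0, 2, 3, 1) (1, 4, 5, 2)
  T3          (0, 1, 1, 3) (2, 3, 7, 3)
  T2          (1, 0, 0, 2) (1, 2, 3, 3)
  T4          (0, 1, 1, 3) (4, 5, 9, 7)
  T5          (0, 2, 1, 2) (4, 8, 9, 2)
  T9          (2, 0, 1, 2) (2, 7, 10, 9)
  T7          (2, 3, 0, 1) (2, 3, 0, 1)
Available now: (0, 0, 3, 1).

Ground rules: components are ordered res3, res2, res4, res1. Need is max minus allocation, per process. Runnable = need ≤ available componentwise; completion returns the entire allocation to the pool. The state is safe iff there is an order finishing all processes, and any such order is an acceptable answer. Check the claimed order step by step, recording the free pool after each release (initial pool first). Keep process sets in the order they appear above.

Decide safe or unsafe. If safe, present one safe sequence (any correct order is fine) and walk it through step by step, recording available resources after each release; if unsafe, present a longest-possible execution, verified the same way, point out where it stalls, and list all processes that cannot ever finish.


UNSAFE — no complete ordering exists.
Key observation: even finishing T7, T6, T2, T3 leaves just (3, 6, 7, 8) free — too little res4 for any of the remaining processes.
The run T7, T6, T2, T3 cannot be extended any further. Verifying each step:
  pool = (0, 0, 3, 1)
  T7: need (0, 0, 0, 0) fits (0, 0, 3, 1); releases (2, 3, 0, 1), pool now (2, 3, 3, 2)
  T6: need (1, 2, 2, 1) fits (2, 3, 3, 2); releases (0, 2, 3, 1), pool now (2, 5, 6, 3)
  T2: need (0, 2, 3, 1) fits (2, 5, 6, 3); releases (1, 0, 0, 2), pool now (3, 5, 6, 5)
  T3: need (2, 2, 6, 0) fits (3, 5, 6, 5); releases (0, 1, 1, 3), pool now (3, 6, 7, 8)
  T4 cannot run: need (4, 4, 8, 4) vs free (3, 6, 7, 8) (insufficient res3 and res4)
  T5 cannot run: need (4, 6, 8, 0) vs free (3, 6, 7, 8) (insufficient res3 and res4)
  T9 cannot run: need (0, 7, 9, 7) vs free (3, 6, 7, 8) (insufficient res2 and res4)
Processes that can never finish: T4, T5 and T9.


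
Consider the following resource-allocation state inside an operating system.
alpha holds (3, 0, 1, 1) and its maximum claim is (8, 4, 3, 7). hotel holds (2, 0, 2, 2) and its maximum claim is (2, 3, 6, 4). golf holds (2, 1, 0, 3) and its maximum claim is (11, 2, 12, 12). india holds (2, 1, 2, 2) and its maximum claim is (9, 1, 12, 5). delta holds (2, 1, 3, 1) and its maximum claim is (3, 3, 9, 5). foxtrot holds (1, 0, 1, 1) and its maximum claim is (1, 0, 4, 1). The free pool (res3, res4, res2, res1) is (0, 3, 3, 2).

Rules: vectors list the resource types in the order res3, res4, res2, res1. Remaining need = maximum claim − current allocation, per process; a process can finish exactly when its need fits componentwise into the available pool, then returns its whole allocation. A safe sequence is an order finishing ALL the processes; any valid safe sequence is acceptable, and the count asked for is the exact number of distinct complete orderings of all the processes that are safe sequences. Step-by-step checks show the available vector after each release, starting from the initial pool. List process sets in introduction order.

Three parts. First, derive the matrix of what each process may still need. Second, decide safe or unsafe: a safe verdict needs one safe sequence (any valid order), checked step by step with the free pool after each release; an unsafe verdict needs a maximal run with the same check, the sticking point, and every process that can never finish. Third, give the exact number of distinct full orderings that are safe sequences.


(1) Need matrix, components ordered res3, res4, res2, res1:
  alpha: (5, 4, 2, 6)
  hotel: (0, 3, 4, 2)
  golf: (9, 1, 12, 9)
  india: (7, 0, 10, 3)
  delta: (1, 2, 6, 4)
  foxtrot: (0, 0, 3, 0)
(2) The state is SAFE; one workable sequence: foxtrot, hotel, delta, alpha, india, golf.
Key observation: foxtrot marks the first exact bind of the order: its need (0, 0, 3, 0) fits the free (0, 3, 3, 2) with zero slack on a requested resource.
Verifying each step:
  pool = (0, 3, 3, 2)
  run foxtrot (needs (0, 0, 3, 0), free (0, 3, 3, 2)); after release of (1, 0, 1, 1) the pool is (1, 3, 4, 3)
  run hotel (needs (0, 3, 4, 2), free (1, 3, 4, 3)); after release of (2, 0, 2, 2) the pool is (3, 3, 6, 5)
  run delta (needs (1, 2, 6, 4), free (3, 3, 6, 5)); after release of (2, 1, 3, 1) the pool is (5, 4, 9, 6)
  run alpha (needs (5, 4, 2, 6), free (5, 4, 9, 6)); after release of (3, 0, 1, 1) the pool is (8, 4, 10, 7)
  run india (needs (7, 0, 10, 3), free (8, 4, 10, 7)); after release of (2, 1, 2, 2) the pool is (10, 5, 12, 9)
  run golf (needs (9, 1, 12, 9), free (10, 5, 12, 9)); after release of (2, 1, 0, 3) the pool is (12, 6, 12, 12)
(3) Exactly 1 of the possible complete orderings is a safe sequence.


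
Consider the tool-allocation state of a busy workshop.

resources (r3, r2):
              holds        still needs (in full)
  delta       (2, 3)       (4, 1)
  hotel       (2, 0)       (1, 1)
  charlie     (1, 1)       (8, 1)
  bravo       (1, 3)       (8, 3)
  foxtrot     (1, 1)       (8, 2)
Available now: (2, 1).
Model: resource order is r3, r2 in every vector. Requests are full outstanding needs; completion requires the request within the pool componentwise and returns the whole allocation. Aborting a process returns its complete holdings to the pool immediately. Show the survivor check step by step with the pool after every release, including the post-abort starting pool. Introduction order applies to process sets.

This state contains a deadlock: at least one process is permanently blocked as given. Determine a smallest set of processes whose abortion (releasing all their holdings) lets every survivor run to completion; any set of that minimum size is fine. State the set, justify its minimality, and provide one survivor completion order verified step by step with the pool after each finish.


Abort bravo and foxtrot.
Key observation: charlie could never have finished before the abort; with (2, 4) returned by bravo and foxtrot, it fits at step 3.
Why nothing smaller works — every single abort fails: delta alone leaves charlie blocked (short on r3); hotel alone leaves charlie blocked (short on r3); charlie alone leaves bravo blocked (short on r3); bravo alone leaves charlie blocked (short on r3); foxtrot alone leaves charlie blocked (short on r3).
Survivors finish in the order: delta, hotel, charlie. Step-by-step check (pool after the aborts first):
  pool = (4, 5)
  delta needs (4, 1) <= (4, 5) -> finishes; pool += (2, 3) = (6, 8)
  hotel needs (1, 1) <= (6, 8) -> finishes; pool += (2, 0) = (8, 8)
  charlie needs (8, 1) <= (8, 8) -> finishes; pool += (1, 1) = (9, 9)


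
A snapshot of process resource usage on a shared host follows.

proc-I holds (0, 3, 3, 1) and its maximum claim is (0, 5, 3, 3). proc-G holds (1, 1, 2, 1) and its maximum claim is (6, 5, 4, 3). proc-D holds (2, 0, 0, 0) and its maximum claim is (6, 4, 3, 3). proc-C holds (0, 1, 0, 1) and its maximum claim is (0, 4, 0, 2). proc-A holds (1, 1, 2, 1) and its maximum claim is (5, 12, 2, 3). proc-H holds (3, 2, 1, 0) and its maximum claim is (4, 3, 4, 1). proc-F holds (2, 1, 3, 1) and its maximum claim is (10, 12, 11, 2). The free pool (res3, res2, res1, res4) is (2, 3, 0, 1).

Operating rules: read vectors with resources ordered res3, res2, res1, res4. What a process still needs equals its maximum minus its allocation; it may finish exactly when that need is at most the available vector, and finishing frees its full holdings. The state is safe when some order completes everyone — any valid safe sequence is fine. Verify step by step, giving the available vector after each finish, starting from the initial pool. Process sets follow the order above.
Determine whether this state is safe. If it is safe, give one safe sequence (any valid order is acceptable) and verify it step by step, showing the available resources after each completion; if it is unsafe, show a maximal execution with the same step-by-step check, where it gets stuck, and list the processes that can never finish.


UNSAFE.
Key observation: no order helps: past proc-C, proc-I, proc-H, proc-D, proc-G, the free pool tops out at (8, 10, 6, 4), below what each blocked process needs in res2.
The run proc-C, proc-I, proc-H, proc-D, proc-G cannot be extended any further. Check, step by step:
  pool = (2, 3, 0, 1)
  proc-C: need (0, 3, 0, 1) fits (2, 3, 0, 1); releases (0, 1, 0, 1), pool now (2, 4, 0, 2)
  proc-I: need (0, 2, 0, 2) fits (2, 4, 0, 2); releases (0, 3, 3, 1), pool now (2, 7, 3, 3)
  proc-H: need (1, 1, 3, 1) fits (2, 7, 3, 3); releases (3, 2, 1, 0), pool now (5, 9, 4, 3)
  proc-D: need (4, 4, 3, 3) fits (5, 9, 4, 3); releases (2, 0, 0, 0), pool now (7, 9, 4, 3)
  proc-G: need (5, 4, 2, 2) fits (7, 9, 4, 3); releases (1, 1, 2, 1), pool now (8, 10, 6, 4)
  proc-A cannot run: need (4, 11, 0, 2) vs free (8, 10, 6, 4) (insufficient res2)
  proc-F cannot run: need (8, 11, 8, 1) vs free (8, 10, 6, 4) (insufficient res2 and res1)
Never able to finish: proc-A and proc-F.


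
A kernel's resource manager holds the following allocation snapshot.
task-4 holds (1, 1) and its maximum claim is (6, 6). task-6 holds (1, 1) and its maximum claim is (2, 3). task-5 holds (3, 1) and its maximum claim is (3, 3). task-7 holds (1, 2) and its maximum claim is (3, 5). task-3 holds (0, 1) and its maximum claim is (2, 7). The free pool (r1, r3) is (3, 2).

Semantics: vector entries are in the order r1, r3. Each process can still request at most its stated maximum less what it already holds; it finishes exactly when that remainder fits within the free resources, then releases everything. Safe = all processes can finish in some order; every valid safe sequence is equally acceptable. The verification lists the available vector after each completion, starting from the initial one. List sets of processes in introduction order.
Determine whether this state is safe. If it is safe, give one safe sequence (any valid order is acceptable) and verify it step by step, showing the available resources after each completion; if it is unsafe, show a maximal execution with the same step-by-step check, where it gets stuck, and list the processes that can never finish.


SAFE, for example via the order task-5, task-7, task-4, task-6, task-3.
Key observation: task-5 is the earliest step where a requested resource binds exactly: need (0, 2), pool (3, 2) at its turn.
Walking it through:
  pool = (3, 2)
  task-5 needs (0, 2) <= (3, 2) -> finishes; pool += (3, 1) = (6, 3)
  task-7 needs (2, 3) <= (6, 3) -> finishes; pool += (1, 2) = (7, 5)
  task-4 needs (5, 5) <= (7, 5) -> finishes; pool += (1, 1) = (8, 6)
  task-6 needs (1, 2) <= (8, 6) -> finishes; pool += (1, 1) = (9, 7)
  task-3 needs (2, 6) <= (9, 7) -> finishes; pool += (0, 1) = (9, 8)


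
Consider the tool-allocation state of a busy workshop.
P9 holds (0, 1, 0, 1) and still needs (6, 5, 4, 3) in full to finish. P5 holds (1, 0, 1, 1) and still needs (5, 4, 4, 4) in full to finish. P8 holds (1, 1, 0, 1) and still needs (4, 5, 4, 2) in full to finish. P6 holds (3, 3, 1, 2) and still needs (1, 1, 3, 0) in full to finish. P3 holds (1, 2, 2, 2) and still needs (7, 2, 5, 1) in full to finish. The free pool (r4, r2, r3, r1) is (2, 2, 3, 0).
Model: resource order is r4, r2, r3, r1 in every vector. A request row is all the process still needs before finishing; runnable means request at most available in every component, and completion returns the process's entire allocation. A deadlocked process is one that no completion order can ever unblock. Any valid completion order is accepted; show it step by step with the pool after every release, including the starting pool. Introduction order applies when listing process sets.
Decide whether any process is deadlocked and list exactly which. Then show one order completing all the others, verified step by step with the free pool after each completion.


The deadlocked set is empty.
Key observation: beginning at P6, releases accumulate fast enough that every process eventually fits.
The rest can finish in the order P6, P8, P9, P5, P3. Check, step by step:
  pool = (2, 2, 3, 0)
  P6: need (1, 1, 3, 0) fits (2, 2, 3, 0); releases (3, 3, 1, 2), pool now (5, 5, 4, 2)
  P8: need (4, 5, 4, 2) fits (5, 5, 4, 2); releases (1, 1, 0, 1), pool now (6, 6, 4, 3)
  P9: need (6, 5, 4, 3) fits (6, 6, 4, 3); releases (0, 1, 0, 1), pool now (6, 7, 4, 4)
  P5: need (5, 4, 4, 4) fits (6, 7, 4, 4); releases (1, 0, 1, 1), pool now (7, 7, 5, 5)
  P3: need (7, 2, 5, 1) fits (7, 7, 5, 5); releases (1, 2, 2, 2), pool now (8, 9, 7, 7)


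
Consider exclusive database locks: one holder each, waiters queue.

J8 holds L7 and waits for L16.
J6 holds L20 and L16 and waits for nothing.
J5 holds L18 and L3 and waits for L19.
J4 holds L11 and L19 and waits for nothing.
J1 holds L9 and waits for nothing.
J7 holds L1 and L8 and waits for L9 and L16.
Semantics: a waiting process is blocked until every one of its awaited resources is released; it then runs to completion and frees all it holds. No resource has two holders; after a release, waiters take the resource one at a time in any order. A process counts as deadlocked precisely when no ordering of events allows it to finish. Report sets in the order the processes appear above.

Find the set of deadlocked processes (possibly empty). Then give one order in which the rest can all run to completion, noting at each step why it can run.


No process is deadlocked.
Key observation: every chain of waits terminates; starting from the processes that wait on nothing, all the rest unlock in turn.
One completion order for the rest: J1, J6, J4, J5, J8, J7.
Walking it through:
  J1 waits on nothing -> runs at once and releases L9
  J6 waits on nothing -> runs at once and releases L20 and L16
  J4 waits on nothing -> runs at once and releases L11 and L19
  J5: everything it awaited (L19) is free; runs, freeing L18 and L3
  J8: everything it awaited (L16) is free; runs, freeing L7
  J7: everything it awaited (L9 and L16) is free; runs, freeing L1 and L8


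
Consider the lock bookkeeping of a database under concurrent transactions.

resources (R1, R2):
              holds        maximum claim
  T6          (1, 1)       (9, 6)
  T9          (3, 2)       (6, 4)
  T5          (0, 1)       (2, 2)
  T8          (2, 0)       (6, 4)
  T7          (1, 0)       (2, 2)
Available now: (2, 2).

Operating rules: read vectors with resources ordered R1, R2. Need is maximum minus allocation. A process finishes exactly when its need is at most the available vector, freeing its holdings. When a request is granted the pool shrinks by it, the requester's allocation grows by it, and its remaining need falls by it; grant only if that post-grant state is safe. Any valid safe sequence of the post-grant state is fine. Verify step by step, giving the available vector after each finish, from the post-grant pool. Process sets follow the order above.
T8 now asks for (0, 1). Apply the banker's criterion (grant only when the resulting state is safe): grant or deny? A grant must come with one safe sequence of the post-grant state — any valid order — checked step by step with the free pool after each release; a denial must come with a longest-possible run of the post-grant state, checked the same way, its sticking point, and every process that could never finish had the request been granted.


GRANT. The post-grant state is safe; one safe sequence: T5, T7, T9, T8, T6.
Key observation: post-grant, (2, 1) remains, and an order beginning with T5 completes everyone.
Step-by-step check of the post-grant state:
  pool = (2, 1)
  run T5 (needs (2, 1), free (2, 1)); after release of (0, 1) the pool is (2, 2)
  run T7 (needs (1, 2), free (2, 2)); after release of (1, 0) the pool is (3, 2)
  run T9 (needs (3, 2), free (3, 2)); after release of (3, 2) the pool is (6, 4)
  run T8 (needs (4, 3), free (6, 4)); after release of (2, 1) the pool is (8, 5)
  run T6 (needs (8, 5), free (8, 5)); after release of (1, 1) the pool is (9, 6)


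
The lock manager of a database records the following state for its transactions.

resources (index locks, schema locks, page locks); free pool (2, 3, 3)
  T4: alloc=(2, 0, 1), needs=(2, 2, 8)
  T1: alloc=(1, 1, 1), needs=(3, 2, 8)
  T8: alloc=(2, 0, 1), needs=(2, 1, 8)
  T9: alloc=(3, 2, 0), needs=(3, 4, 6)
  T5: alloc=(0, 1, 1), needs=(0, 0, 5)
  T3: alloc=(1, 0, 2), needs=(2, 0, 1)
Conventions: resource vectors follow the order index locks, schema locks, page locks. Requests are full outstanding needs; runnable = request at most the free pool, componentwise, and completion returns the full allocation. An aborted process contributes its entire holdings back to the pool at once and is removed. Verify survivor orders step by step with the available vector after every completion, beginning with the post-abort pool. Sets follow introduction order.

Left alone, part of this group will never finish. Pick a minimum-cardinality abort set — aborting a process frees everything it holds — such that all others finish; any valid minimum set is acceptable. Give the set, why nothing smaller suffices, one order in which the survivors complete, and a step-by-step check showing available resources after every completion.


Minimum abort set: T4 and T8.
Key observation: T1 had no path to completion before; after the abort of T4 and T8 ((4, 0, 2) returned), step 3 is where it fits.
Minimality, checking each single-abort alternative: T4 alone leaves T1 blocked (short on page locks); T1 alone leaves T4 blocked (short on page locks); T8 alone leaves T4 blocked (short on page locks); T9 alone leaves T4 blocked (short on page locks); T5 alone leaves T4 blocked (short on page locks); T3 alone leaves T4 blocked (short on page locks).
The survivors complete as T3, T5, T1, T9. Check, step by step (starting from the post-abort pool):
  pool = (6, 3, 5)
  run T3 (needs (2, 0, 1), free (6, 3, 5)); after release of (1, 0, 2) the pool is (7, 3, 7)
  run T5 (needs (0, 0, 5), free (7, 3, 7)); after release of (0, 1, 1) the pool is (7, 4, 8)
  run T1 (needs (3, 2, 8), free (7, 4, 8)); after release of (1, 1, 1) the pool is (8, 5, 9)
  run T9 (needs (3, 4, 6), free (8, 5, 9)); after release of (3, 2, 0) the pool is (11, 7, 9)


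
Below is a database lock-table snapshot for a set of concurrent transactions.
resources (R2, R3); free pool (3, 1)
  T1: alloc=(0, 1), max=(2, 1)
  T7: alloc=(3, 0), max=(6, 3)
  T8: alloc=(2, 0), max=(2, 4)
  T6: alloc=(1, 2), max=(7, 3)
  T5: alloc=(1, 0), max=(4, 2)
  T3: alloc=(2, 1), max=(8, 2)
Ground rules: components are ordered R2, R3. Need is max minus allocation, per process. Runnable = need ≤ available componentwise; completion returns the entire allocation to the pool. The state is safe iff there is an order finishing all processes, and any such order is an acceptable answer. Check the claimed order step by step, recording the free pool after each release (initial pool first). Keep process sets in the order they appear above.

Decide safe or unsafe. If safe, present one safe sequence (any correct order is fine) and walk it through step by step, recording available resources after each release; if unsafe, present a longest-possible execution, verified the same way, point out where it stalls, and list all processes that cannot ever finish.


UNSAFE.
Key observation: after T1, T5 the pool peaks at (4, 2), and each blocked process is short somewhere: T7 on R3; T8 on R3; T6 on R2; T3 on R2.
The run T1, T5 cannot be extended any further. Step-by-step check:
  pool = (3, 1)
  T1: need (2, 0) fits (3, 1); releases (0, 1), pool now (3, 2)
  T5: need (3, 2) fits (3, 2); releases (1, 0), pool now (4, 2)
  T7 still needs (3, 3) but only (4, 2) is free — short on R3
  T8 still needs (0, 4) but only (4, 2) is free — short on R3
  T6 still needs (6, 1) but only (4, 2) is free — short on R2
  T3 still needs (6, 1) but only (4, 2) is free — short on R2
Never able to finish: T7, T8, T6 and T3.


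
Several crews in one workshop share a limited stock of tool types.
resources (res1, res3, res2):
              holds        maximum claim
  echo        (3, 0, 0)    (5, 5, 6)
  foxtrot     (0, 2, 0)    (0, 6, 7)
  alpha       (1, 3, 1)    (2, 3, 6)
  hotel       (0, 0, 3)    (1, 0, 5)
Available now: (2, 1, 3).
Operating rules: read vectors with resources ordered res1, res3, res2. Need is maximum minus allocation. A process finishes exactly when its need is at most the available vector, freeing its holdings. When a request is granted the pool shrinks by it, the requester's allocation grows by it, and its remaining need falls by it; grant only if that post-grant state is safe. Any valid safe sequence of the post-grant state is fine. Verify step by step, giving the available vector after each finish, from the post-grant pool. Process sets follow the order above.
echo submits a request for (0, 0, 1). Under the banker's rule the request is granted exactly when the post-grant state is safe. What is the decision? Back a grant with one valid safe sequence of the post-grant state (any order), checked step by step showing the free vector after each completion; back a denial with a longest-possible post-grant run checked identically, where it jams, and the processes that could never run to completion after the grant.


DENY: after the grant no complete ordering would exist.
Key observation: after hotel, alpha the pool peaks at (3, 4, 6), and each blocked process is short somewhere: echo on res3; foxtrot on res2.
On the post-grant state, hotel, alpha is a maximal run — nothing extends it. Verifying each step:
  pool = (2, 1, 2)
  hotel: need (1, 0, 2) fits (2, 1, 2); releases (0, 0, 3), pool now (2, 1, 5)
  alpha: need (1, 0, 5) fits (2, 1, 5); releases (1, 3, 1), pool now (3, 4, 6)
  blocked: echo wants (2, 5, 5), pool (3, 4, 6) — not enough res3
  blocked: foxtrot wants (0, 4, 7), pool (3, 4, 6) — not enough res2
Had the request been granted, echo and foxtrot could never finish.


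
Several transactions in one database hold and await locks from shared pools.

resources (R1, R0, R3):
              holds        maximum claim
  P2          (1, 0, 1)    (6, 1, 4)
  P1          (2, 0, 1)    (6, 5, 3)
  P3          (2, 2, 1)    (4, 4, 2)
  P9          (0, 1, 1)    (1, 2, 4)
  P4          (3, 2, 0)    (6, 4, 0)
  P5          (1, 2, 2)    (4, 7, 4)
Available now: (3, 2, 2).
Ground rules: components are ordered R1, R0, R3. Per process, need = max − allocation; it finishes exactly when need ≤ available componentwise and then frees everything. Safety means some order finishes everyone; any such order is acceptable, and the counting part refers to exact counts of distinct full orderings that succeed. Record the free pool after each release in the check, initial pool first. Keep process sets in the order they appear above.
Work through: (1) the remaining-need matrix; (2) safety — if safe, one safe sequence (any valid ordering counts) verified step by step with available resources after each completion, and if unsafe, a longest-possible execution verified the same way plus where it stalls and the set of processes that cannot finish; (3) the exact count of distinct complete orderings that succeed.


(1) Remaining need (order R1, R0, R3):
  P2: (5, 1, 3)
  P1: (4, 5, 2)
  P3: (2, 2, 1)
  P9: (1, 1, 3)
  P4: (3, 2, 0)
  P5: (3, 5, 2)
(2) SAFE, for example via the order P4, P3, P9, P1, P5, P2.
Key observation: the order's first zero-slack moment is P4 ((3, 2, 0) needed, (3, 2, 2) free — a requested resource with nothing to spare).
Check, step by step:
  pool = (3, 2, 2)
  P4 needs (3, 2, 0) <= (3, 2, 2) -> finishes; pool += (3, 2, 0) = (6, 4, 2)
  P3 needs (2, 2, 1) <= (6, 4, 2) -> finishes; pool += (2, 2, 1) = (8, 6, 3)
  P9 needs (1, 1, 3) <= (8, 6, 3) -> finishes; pool += (0, 1, 1) = (8, 7, 4)
  P1 needs (4, 5, 2) <= (8, 7, 4) -> finishes; pool += (2, 0, 1) = (10, 7, 5)
  P5 needs (3, 5, 2) <= (10, 7, 5) -> finishes; pool += (1, 2, 2) = (11, 9, 7)
  P2 needs (5, 1, 3) <= (11, 9, 7) -> finishes; pool += (1, 0, 1) = (12, 9, 8)
(3) Exactly 84 of the possible complete orderings are safe sequences.


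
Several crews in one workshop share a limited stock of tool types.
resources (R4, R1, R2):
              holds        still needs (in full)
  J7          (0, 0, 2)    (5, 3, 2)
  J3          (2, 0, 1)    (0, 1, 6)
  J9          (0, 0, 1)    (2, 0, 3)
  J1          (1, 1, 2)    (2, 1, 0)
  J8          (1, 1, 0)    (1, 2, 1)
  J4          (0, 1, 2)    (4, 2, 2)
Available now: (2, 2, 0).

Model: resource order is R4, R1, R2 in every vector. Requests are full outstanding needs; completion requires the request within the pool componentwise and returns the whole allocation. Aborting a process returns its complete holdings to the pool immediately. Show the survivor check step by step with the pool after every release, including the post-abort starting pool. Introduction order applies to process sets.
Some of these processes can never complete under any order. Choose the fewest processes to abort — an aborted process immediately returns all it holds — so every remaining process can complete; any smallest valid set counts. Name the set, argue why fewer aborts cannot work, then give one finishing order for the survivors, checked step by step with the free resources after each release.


The answer: abort J7.
Key observation: before aborting J7, J3 was permanently blocked — no order could ever run it; afterwards it completes at step 5.
Why nothing smaller works: aborting no one leaves the state deadlocked as given.
The survivors complete as J1, J8, J4, J9, J3. Step-by-step check (starting from the post-abort pool):
  pool = (2, 2, 2)
  J1: need (2, 1, 0) fits (2, 2, 2); releases (1, 1, 2), pool now (3, 3, 4)
  J8: need (1, 2, 1) fits (3, 3, 4); releases (1, 1, 0), pool now (4, 4, 4)
  J4: need (4, 2, 2) fits (4, 4, 4); releases (0, 1, 2), pool now (4, 5, 6)
  J9: need (2, 0, 3) fits (4, 5, 6); releases (0, 0, 1), pool now (4, 5, 7)
  J3: need (0, 1, 6) fits (4, 5, 7); releases (2, 0, 1), pool now (6, 5, 8)


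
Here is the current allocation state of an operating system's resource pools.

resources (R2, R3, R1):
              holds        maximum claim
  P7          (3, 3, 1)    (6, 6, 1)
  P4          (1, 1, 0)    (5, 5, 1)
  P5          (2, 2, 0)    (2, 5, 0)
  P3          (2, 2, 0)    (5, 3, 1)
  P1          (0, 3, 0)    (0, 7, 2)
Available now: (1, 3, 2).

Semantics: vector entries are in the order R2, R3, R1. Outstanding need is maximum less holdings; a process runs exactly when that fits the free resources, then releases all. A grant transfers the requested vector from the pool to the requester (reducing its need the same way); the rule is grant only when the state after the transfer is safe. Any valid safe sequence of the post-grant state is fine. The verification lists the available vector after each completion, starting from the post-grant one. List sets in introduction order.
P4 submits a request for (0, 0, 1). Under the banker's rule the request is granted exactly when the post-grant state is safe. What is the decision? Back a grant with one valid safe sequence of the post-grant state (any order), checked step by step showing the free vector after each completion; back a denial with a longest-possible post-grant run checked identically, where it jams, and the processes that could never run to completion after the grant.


GRANT. The post-grant state is safe; one safe sequence: P5, P7, P4, P1, P3.
Key observation: even at the reduced pool (1, 3, 1), P5 fits immediately, so safety survives the grant.
Check on the post-grant state, step by step:
  pool = (1, 3, 1)
  P5: need (0, 3, 0) fits (1, 3, 1); releases (2, 2, 0), pool now (3, 5, 1)
  P7: need (3, 3, 0) fits (3, 5, 1); releases (3, 3, 1), pool now (6, 8, 2)
  P4: need (4, 4, 0) fits (6, 8, 2); releases (1, 1, 1), pool now (7, 9, 3)
  P1: need (0, 4, 2) fits (7, 9, 3); releases (0, 3, 0), pool now (7, 12, 3)
  P3: need (3, 1, 1) fits (7, 12, 3); releases (2, 2, 0), pool now (9, 14, 3)


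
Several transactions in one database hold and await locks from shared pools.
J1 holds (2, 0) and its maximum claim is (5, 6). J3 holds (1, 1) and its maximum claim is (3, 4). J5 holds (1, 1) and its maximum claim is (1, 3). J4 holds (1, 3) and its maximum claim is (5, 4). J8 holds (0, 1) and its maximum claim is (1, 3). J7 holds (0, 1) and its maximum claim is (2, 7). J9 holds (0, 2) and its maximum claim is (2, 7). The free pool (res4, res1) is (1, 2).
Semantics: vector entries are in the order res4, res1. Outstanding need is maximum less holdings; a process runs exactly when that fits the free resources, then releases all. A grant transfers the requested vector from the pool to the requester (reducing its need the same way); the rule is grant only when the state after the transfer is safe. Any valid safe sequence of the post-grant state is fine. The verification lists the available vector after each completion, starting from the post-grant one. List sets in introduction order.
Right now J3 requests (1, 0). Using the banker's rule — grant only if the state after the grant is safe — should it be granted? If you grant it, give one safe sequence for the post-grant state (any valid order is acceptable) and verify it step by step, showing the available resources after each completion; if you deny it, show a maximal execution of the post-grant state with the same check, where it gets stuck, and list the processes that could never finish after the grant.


GRANT. The post-grant state is safe; one safe sequence: J5, J3, J8, J9, J1, J7, J4.
Key observation: post-grant, (0, 2) remains, and an order beginning with J5 completes everyone.
Verifying the post-grant state step by step:
  pool = (0, 2)
  J5 needs (0, 2) <= (0, 2) -> finishes; pool += (1, 1) = (1, 3)
  J3 needs (1, 3) <= (1, 3) -> finishes; pool += (2, 1) = (3, 4)
  J8 needs (1, 2) <= (3, 4) -> finishes; pool += (0, 1) = (3, 5)
  J9 needs (2, 5) <= (3, 5) -> finishes; pool += (0, 2) = (3, 7)
  J1 needs (3, 6) <= (3, 7) -> finishes; pool += (2, 0) = (5, 7)
  J7 needs (2, 6) <= (5, 7) -> finishes; pool += (0, 1) = (5, 8)
  J4 needs (4, 1) <= (5, 8) -> finishes; pool += (1, 3) = (6, 11)


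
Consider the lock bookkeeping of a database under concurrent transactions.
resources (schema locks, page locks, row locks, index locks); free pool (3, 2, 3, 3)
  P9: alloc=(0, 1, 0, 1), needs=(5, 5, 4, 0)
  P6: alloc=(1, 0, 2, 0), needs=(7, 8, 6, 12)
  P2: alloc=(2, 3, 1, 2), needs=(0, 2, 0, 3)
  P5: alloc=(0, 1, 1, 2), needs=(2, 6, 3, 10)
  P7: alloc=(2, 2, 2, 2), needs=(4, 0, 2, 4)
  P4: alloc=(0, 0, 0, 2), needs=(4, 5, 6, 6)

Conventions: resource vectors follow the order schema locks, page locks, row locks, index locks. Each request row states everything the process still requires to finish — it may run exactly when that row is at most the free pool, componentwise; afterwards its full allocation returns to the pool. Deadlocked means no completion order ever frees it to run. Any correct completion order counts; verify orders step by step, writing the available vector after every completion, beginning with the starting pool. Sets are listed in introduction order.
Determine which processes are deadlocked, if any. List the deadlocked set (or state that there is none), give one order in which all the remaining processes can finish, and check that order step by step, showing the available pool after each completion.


No process is deadlocked.
Key observation: the pool covers P2 at once, and every later process fits after earlier releases.
The rest can finish in the order P2, P7, P9, P4, P5, P6. Check, step by step:
  pool = (3, 2, 3, 3)
  run P2 (needs (0, 2, 0, 3), free (3, 2, 3, 3)); after release of (2, 3, 1, 2) the pool is (5, 5, 4, 5)
  run P7 (needs (4, 0, 2, 4), free (5, 5, 4, 5)); after release of (2, 2, 2, 2) the pool is (7, 7, 6, 7)
  run P9 (needs (5, 5, 4, 0), free (7, 7, 6, 7)); after release of (0, 1, 0, 1) the pool is (7, 8, 6, 8)
  run P4 (needs (4, 5, 6, 6), free (7, 8, 6, 8)); after release of (0, 0, 0, 2) the pool is (7, 8, 6, 10)
  run P5 (needs (2, 6, 3, 10), free (7, 8, 6, 10)); after release of (0, 1, 1, 2) the pool is (7, 9, 7, 12)
  run P6 (needs (7, 8, 6, 12), free (7, 9, 7, 12)); after release of (1, 0, 2, 0) the pool is (8, 9, 9, 12)


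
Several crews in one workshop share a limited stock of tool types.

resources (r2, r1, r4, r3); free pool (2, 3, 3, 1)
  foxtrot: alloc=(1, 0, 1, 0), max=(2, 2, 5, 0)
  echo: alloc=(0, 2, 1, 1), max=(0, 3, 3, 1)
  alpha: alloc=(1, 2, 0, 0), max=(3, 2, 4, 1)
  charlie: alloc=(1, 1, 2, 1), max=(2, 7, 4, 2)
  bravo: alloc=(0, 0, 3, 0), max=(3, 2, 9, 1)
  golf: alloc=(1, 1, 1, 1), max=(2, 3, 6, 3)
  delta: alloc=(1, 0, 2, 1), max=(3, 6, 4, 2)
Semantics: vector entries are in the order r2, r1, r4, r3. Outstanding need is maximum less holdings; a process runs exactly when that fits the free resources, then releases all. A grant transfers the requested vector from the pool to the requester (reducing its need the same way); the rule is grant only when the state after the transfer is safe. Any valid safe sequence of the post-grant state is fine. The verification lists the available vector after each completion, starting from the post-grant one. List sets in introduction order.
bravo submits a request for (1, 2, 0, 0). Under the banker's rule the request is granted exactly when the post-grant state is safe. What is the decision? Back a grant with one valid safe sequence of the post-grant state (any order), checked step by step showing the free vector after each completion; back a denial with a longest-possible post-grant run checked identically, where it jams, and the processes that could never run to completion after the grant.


GRANT: granting preserves safety; a valid post-grant sequence is echo, foxtrot, golf, alpha, delta, charlie, bravo.
Key observation: granting shrinks the pool to (1, 1, 3, 1), yet echo still fits and the chain goes through.
Verifying the post-grant state step by step:
  pool = (1, 1, 3, 1)
  echo: need (0, 1, 2, 0) fits (1, 1, 3, 1); releases (0, 2, 1, 1), pool now (1, 3, 4, 2)
  foxtrot: need (1, 2, 4, 0) fits (1, 3, 4, 2); releases (1, 0, 1, 0), pool now (2, 3, 5, 2)
  golf: need (1, 2, 5, 2) fits (2, 3, 5, 2); releases (1, 1, 1, 1), pool now (3, 4, 6, 3)
  alpha: need (2, 0, 4, 1) fits (3, 4, 6, 3); releases (1, 2, 0, 0), pool now (4, 6, 6, 3)
  delta: need (2, 6, 2, 1) fits (4, 6, 6, 3); releases (1, 0, 2, 1), pool now (5, 6, 8, 4)
  charlie: need (1, 6, 2, 1) fits (5, 6, 8, 4); releases (1, 1, 2, 1), pool now (6, 7, 10, 5)
  bravo: need (2, 0, 6, 1) fits (6, 7, 10, 5); releases (1, 2, 3, 0), pool now (7, 9, 13, 5)


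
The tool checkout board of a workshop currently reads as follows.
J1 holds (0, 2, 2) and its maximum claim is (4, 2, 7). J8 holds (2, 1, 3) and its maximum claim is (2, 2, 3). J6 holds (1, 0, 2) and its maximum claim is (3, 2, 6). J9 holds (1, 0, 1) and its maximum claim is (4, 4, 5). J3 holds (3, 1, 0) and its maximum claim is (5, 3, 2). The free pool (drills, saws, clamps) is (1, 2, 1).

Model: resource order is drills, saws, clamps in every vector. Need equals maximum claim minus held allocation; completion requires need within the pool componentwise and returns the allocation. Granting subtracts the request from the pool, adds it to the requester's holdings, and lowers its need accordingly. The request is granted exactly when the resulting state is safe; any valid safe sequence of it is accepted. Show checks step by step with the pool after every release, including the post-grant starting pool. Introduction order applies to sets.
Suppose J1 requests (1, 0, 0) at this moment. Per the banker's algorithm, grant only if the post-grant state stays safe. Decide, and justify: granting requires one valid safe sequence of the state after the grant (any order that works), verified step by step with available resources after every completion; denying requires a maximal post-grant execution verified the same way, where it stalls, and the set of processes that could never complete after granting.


GRANT — the state after the grant stays safe, e.g. via J8, J6, J3, J1, J9.
Key observation: the grant leaves (0, 2, 1) free — enough for J8, whose release restarts the cascade.
Step-by-step check of the post-grant state:
  pool = (0, 2, 1)
  J8 needs (0, 1, 0) <= (0, 2, 1) -> finishes; pool += (2, 1, 3) = (2, 3, 4)
  J6 needs (2, 2, 4) <= (2, 3, 4) -> finishes; pool += (1, 0, 2) = (3, 3, 6)
  J3 needs (2, 2, 2) <= (3, 3, 6) -> finishes; pool += (3, 1, 0) = (6, 4, 6)
  J1 needs (3, 0, 5) <= (6, 4, 6) -> finishes; pool += (1, 2, 2) = (7, 6, 8)
  J9 needs (3, 4, 4) <= (7, 6, 8) -> finishes; pool += (1, 0, 1) = (8, 6, 9)


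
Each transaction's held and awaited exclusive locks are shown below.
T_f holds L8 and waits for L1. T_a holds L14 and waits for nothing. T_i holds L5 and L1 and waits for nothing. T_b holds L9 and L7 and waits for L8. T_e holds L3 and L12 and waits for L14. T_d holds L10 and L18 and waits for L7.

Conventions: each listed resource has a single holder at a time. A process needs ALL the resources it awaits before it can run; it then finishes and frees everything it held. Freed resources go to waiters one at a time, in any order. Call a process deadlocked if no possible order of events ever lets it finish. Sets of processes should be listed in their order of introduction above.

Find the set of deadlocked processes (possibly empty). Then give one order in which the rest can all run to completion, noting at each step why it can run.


The deadlocked set is empty.
Key observation: all waits point, directly or indirectly, at processes that can finish, so nothing is permanently blocked.
The rest can finish in the order T_i, T_f, T_a, T_e, T_b, T_d.
Step-by-step check:
  T_i: no waits; runs immediately, freeing L5 and L1
  run T_f (all its waits — L1 — are resolved); releases L8
  T_a: no waits; runs immediately, freeing L14
  run T_e (all its waits — L14 — are resolved); releases L3 and L12
  run T_b (all its waits — L8 — are resolved); releases L9 and L7
  run T_d (all its waits — L7 — are resolved); releases L10 and L18


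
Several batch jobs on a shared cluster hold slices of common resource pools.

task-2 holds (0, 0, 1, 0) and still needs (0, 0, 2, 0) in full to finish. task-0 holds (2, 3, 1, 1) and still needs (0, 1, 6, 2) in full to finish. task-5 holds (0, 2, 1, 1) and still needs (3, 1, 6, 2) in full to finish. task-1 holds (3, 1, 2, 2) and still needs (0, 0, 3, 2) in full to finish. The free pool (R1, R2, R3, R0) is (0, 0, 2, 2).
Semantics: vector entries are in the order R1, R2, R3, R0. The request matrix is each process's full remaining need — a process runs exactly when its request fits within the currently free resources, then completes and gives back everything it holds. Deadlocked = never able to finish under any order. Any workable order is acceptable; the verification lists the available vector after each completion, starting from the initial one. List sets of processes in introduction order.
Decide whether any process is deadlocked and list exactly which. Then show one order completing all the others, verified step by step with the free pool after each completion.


Deadlocked: task-0 and task-5.
Key observation: R3 is the bottleneck — with task-2, task-1 done the pool holds (3, 1, 5, 4), short of every remaining need.
The rest can finish in the order task-2, task-1. Verifying each step:
  pool = (0, 0, 2, 2)
  task-2 needs (0, 0, 2, 0) <= (0, 0, 2, 2) -> finishes; pool += (0, 0, 1, 0) = (0, 0, 3, 2)
  task-1 needs (0, 0, 3, 2) <= (0, 0, 3, 2) -> finishes; pool += (3, 1, 2, 2) = (3, 1, 5, 4)
The blocked processes can never fit:
  task-0 still needs (0, 1, 6, 2) but only (3, 1, 5, 4) is free — short on R3
  task-5 still needs (3, 1, 6, 2) but only (3, 1, 5, 4) is free — short on R3


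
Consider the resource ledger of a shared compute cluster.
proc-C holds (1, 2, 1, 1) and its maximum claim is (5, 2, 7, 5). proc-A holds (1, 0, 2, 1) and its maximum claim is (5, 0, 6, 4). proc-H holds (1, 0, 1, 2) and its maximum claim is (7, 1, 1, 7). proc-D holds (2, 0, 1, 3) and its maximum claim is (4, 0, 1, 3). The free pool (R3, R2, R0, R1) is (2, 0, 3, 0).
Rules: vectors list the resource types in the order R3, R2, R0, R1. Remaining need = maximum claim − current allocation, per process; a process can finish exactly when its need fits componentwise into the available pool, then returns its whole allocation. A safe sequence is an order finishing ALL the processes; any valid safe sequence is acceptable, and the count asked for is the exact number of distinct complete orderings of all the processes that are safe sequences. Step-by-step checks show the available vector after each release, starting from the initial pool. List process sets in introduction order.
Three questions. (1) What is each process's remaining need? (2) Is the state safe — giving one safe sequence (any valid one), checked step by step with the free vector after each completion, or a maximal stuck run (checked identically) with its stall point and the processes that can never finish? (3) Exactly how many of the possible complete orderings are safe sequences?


(1) Outstanding need per process (order R3, R2, R0, R1):
  proc-C: (4, 0, 6, 4)
  proc-A: (4, 0, 4, 3)
  proc-H: (6, 1, 0, 5)
  proc-D: (2, 0, 0, 0)
(2) The state is SAFE; one workable sequence: proc-D, proc-A, proc-C, proc-H.
Key observation: the first exact fit in this order is proc-D — it needs (2, 0, 0, 0) with (2, 0, 3, 0) free, meeting a requested resource to the last unit.
Check, step by step:
  pool = (2, 0, 3, 0)
  run proc-D (needs (2, 0, 0, 0), free (2, 0, 3, 0)); after release of (2, 0, 1, 3) the pool is (4, 0, 4, 3)
  run proc-A (needs (4, 0, 4, 3), free (4, 0, 4, 3)); after release of (1, 0, 2, 1) the pool is (5, 0, 6, 4)
  run proc-C (needs (4, 0, 6, 4), free (5, 0, 6, 4)); after release of (1, 2, 1, 1) the pool is (6, 2, 7, 5)
  run proc-H (needs (6, 1, 0, 5), free (6, 2, 7, 5)); after release of (1, 0, 1, 2) the pool is (7, 2, 8, 7)
(3) Precisely 1 of the possible complete orderings is a safe sequence.
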